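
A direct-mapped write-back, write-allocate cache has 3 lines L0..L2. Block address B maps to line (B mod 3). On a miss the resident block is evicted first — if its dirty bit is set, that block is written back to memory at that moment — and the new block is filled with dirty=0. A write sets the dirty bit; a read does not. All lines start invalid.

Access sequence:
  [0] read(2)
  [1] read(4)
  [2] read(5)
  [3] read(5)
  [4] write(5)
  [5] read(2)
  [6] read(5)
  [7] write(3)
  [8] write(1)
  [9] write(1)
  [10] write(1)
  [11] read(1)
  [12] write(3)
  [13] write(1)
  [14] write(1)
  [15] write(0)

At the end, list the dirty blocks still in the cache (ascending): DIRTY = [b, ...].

DIRTY = [0, 1]

  0 | R B2 → L2 miss [-]
  1 | R B4 → L1 miss [-]
  2 | R B5 → L2 miss [-]
  3 | R B5 → L2 hit [-]
  4 | W B5 → L2 hit [D]
  5 | R B2 → L2 miss wb→B5 [-]
  6 | R B5 → L2 miss [-]
  7 | W B3 → L0 miss [D]
  8 | W B1 → L1 miss [D]
  9 | W B1 → L1 hit [D]
  10 | W B1 → L1 hit [D]
  11 | R B1 → L1 hit [D]
  12 | W B3 → L0 hit [D]
  13 | W B1 → L1 hit [D]
  14 | W B1 → L1 hit [D]
  15 | W B0 → L0 miss wb→B3 [D]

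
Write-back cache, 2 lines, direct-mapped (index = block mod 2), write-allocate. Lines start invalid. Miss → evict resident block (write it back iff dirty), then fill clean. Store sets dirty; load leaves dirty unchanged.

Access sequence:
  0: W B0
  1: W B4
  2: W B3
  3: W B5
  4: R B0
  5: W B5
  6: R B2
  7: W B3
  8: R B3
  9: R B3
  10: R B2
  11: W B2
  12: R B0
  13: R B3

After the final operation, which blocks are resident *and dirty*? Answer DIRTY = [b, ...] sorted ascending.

DIRTY = [3]

  0 | W B0 → L0 miss [D]
  1 | W B4 → L0 miss wb→B0 [D]
  2 | W B3 → L1 miss [D]
  3 | W B5 → L1 miss wb→B3 [D]
  4 | R B0 → L0 miss wb→B4 [-]
  5 | W B5 → L1 hit [D]
  6 | R B2 → L0 miss [-]
  7 | W B3 → L1 miss wb→B5 [D]
  8 | R B3 → L1 hit [D]
  9 | R B3 → L1 hit [D]
  10 | R B2 → L0 hit [-]
  11 | W B2 → L0 hit [D]
  12 | R B0 → L0 miss wb→B2 [-]
  13 | R B3 → L1 hit [D]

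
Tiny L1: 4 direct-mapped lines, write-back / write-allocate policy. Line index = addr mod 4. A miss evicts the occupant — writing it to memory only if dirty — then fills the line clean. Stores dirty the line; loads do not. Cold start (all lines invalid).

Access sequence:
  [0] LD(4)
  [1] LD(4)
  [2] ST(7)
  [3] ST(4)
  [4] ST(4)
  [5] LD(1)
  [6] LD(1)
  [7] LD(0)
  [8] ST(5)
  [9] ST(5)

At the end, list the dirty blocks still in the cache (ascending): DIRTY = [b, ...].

0: R B4 -> L0 miss  d=-]
1: R B4 -> L0 hit  d=-]
2: W B7 -> L3 miss  d=D]
3: W B4 -> L0 hit  d=D]
4: W B4 -> L0 hit  d=D]
5: R B1 -> L1 miss  d=-]
6: R B1 -> L1 hit  d=-]
7: R B0 -> L0 miss wb->B4  d=-]
8: W B5 -> L1 miss  d=D]
9: W B5 -> L1 hit  d=D]

DIRTY = [5, 7]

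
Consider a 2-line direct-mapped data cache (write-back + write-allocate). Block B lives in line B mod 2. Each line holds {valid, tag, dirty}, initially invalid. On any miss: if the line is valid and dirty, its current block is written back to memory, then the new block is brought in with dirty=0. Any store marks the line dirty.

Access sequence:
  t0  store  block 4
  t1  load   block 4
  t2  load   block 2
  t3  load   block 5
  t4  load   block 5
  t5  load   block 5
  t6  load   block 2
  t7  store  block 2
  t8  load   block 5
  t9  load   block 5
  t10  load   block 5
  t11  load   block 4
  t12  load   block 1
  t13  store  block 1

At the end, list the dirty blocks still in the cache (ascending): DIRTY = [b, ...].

DIRTY = [1]

  0 | W B4 → L0 miss [D]
  1 | R B4 → L0 hit [D]
  2 | R B2 → L0 miss wb→B4 [-]
  3 | R B5 → L1 miss [-]
  4 | R B5 → L1 hit [-]
  5 | R B5 → L1 hit [-]
  6 | R B2 → L0 hit [-]
  7 | W B2 → L0 hit [D]
  8 | R B5 → L1 hit [-]
  9 | R B5 → L1 hit [-]
  10 | R B5 → L1 hit [-]
  11 | R B4 → L0 miss wb→B2 [-]
  12 | R B1 → L1 miss [-]
  13 | W B1 → L1 hit [D]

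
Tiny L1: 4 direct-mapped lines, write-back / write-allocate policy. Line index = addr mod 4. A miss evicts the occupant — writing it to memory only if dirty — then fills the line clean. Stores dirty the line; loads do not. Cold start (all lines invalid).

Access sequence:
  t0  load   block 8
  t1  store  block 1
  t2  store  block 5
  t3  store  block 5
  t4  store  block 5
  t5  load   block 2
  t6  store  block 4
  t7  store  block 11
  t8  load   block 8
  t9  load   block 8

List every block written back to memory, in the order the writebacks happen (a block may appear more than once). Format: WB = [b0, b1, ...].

WB = [1, 4]

0: R B8 -> L0 miss  d=-]
1: W B1 -> L1 miss  d=D]
2: W B5 -> L1 miss wb->B1  d=D]
3: W B5 -> L1 hit  d=D]
4: W B5 -> L1 hit  d=D]
5: R B2 -> L2 miss  d=-]
6: W B4 -> L0 miss  d=D]
7: W B11 -> L3 miss  d=D]
8: R B8 -> L0 miss wb->B4  d=-]
9: R B8 -> L0 hit  d=-]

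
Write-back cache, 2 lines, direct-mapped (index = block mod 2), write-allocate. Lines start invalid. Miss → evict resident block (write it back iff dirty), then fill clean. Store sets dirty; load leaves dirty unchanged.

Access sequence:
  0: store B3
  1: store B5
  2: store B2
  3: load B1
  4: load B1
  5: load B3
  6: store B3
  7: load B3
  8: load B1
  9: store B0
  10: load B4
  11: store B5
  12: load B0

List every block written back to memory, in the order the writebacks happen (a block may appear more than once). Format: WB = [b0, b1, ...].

WB = [3, 5, 3, 2, 0]

0: W B3 -> L1 miss  d=D]
1: W B5 -> L1 miss wb->B3  d=D]
2: W B2 -> L0 miss  d=D]
3: R B1 -> L1 miss wb->B5  d=-]
4: R B1 -> L1 hit  d=-]
5: R B3 -> L1 miss  d=-]
6: W B3 -> L1 hit  d=D]
7: R B3 -> L1 hit  d=D]
8: R B1 -> L1 miss wb->B3  d=-]
9: W B0 -> L0 miss wb->B2  d=D]
10: R B4 -> L0 miss wb->B0  d=-]
11: W B5 -> L1 miss  d=D]
12: R B0 -> L0 miss  d=-]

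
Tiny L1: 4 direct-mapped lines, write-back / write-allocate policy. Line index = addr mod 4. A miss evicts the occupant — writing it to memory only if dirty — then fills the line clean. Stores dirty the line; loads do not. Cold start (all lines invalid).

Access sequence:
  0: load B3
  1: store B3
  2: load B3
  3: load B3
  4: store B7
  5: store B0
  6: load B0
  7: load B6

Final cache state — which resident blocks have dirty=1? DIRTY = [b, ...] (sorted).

0: R B3 -> L3 miss  d=-]
1: W B3 -> L3 hit  d=D]
2: R B3 -> L3 hit  d=D]
3: R B3 -> L3 hit  d=D]
4: W B7 -> L3 miss wb->B3  d=D]
5: W B0 -> L0 miss  d=D]
6: R B0 -> L0 hit  d=D]
7: R B6 -> L2 miss  d=-]

DIRTY = [0, 7]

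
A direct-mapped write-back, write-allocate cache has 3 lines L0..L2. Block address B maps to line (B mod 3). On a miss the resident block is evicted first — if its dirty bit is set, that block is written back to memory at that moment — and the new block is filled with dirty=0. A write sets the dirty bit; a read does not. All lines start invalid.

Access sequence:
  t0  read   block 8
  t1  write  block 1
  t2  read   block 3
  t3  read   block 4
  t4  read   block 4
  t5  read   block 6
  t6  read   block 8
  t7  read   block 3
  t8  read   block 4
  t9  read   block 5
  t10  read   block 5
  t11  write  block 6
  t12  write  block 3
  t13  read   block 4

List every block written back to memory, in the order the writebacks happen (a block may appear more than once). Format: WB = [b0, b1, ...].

WB = [1, 6]

0: R B8 → L2 miss [-]
1: W B1 → L1 miss [D]
2: R B3 → L0 miss [-]
3: R B4 → L1 miss wb→B1 [-]
4: R B4 → L1 hit [-]
5: R B6 → L0 miss [-]
6: R B8 → L2 hit [-]
7: R B3 → L0 miss [-]
8: R B4 → L1 hit [-]
9: R B5 → L2 miss [-]
10: R B5 → L2 hit [-]
11: W B6 → L0 miss [D]
12: W B3 → L0 miss wb→B6 [D]
13: R B4 → L1 hit [-]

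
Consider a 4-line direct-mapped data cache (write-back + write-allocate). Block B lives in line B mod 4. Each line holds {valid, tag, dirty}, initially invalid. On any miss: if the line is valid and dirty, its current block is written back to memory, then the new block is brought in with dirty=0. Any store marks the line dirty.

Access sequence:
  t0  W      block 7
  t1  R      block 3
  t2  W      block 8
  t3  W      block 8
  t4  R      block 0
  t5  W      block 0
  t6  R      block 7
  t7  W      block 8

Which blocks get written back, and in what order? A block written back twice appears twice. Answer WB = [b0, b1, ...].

0: W B7 → L3 miss [D]
1: R B3 → L3 miss wb→B7 [-]
2: W B8 → L0 miss [D]
3: W B8 → L0 hit [D]
4: R B0 → L0 miss wb→B8 [-]
5: W B0 → L0 hit [D]
6: R B7 → L3 miss [-]
7: W B8 → L0 miss wb→B0 [D]

WB = [7, 8, 0]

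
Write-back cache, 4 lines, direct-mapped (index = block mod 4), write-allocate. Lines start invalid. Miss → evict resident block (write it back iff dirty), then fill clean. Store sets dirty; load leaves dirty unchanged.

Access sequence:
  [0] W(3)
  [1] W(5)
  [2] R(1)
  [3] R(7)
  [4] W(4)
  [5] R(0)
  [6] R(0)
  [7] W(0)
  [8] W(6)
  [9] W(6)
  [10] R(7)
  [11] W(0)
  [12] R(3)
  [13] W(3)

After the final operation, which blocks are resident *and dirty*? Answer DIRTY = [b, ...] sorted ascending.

0: W B3 -> L3 miss  d=D]
1: W B5 -> L1 miss  d=D]
2: R B1 -> L1 miss wb->B5  d=-]
3: R B7 -> L3 miss wb->B3  d=-]
4: W B4 -> L0 miss  d=D]
5: R B0 -> L0 miss wb->B4  d=-]
6: R B0 -> L0 hit  d=-]
7: W B0 -> L0 hit  d=D]
8: W B6 -> L2 miss  d=D]
9: W B6 -> L2 hit  d=D]
10: R B7 -> L3 hit  d=-]
11: W B0 -> L0 hit  d=D]
12: R B3 -> L3 miss  d=-]
13: W B3 -> L3 hit  d=D]

DIRTY = [0, 3, 6]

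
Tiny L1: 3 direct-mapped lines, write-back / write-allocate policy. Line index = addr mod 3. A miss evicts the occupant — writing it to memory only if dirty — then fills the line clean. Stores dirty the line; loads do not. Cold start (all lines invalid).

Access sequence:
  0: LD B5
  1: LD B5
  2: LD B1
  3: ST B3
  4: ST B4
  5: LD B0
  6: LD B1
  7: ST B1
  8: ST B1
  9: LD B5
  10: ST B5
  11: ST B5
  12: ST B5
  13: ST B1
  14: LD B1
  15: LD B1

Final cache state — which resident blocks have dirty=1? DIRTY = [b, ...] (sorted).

DIRTY = [1, 5]

  0 | R B5 → L2 miss [-]
  1 | R B5 → L2 hit [-]
  2 | R B1 → L1 miss [-]
  3 | W B3 → L0 miss [D]
  4 | W B4 → L1 miss [D]
  5 | R B0 → L0 miss wb→B3 [-]
  6 | R B1 → L1 miss wb→B4 [-]
  7 | W B1 → L1 hit [D]
  8 | W B1 → L1 hit [D]
  9 | R B5 → L2 hit [-]
  10 | W B5 → L2 hit [D]
  11 | W B5 → L2 hit [D]
  12 | W B5 → L2 hit [D]
  13 | W B1 → L1 hit [D]
  14 | R B1 → L1 hit [D]
  15 | R B1 → L1 hit [D]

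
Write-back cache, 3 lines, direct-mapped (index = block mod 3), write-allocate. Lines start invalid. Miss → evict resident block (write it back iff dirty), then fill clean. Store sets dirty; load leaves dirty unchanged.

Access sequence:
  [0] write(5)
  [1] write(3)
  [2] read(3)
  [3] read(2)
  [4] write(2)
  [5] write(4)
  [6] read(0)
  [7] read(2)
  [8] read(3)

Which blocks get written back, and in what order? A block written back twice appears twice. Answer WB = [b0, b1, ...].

WB = [5, 3]

  0 | W B5 → L2 miss [D]
  1 | W B3 → L0 miss [D]
  2 | R B3 → L0 hit [D]
  3 | R B2 → L2 miss wb→B5 [-]
  4 | W B2 → L2 hit [D]
  5 | W B4 → L1 miss [D]
  6 | R B0 → L0 miss wb→B3 [-]
  7 | R B2 → L2 hit [D]
  8 | R B3 → L0 miss [-]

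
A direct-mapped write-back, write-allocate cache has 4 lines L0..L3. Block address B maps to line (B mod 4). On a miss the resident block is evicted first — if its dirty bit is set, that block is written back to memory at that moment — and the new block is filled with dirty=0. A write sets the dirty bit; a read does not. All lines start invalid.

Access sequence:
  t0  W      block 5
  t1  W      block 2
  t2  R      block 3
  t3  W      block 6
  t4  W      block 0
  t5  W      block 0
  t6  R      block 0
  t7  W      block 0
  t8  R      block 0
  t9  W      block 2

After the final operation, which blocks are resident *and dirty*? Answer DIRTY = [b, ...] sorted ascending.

  0 | W B5 → L1 miss [D]
  1 | W B2 → L2 miss [D]
  2 | R B3 → L3 miss [-]
  3 | W B6 → L2 miss wb→B2 [D]
  4 | W B0 → L0 miss [D]
  5 | W B0 → L0 hit [D]
  6 | R B0 → L0 hit [D]
  7 | W B0 → L0 hit [D]
  8 | R B0 → L0 hit [D]
  9 | W B2 → L2 miss wb→B6 [D]

DIRTY = [0, 2, 5]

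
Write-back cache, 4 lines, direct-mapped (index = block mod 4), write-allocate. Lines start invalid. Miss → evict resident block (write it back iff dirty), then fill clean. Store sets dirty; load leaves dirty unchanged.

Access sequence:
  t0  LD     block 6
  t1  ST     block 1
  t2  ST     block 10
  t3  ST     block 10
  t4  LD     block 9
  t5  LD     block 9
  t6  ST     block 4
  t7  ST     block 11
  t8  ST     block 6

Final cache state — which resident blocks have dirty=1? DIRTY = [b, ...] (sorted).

  0 | R B6 → L2 miss [-]
  1 | W B1 → L1 miss [D]
  2 | W B10 → L2 miss [D]
  3 | W B10 → L2 hit [D]
  4 | R B9 → L1 miss wb→B1 [-]
  5 | R B9 → L1 hit [-]
  6 | W B4 → L0 miss [D]
  7 | W B11 → L3 miss [D]
  8 | W B6 → L2 miss wb→B10 [D]

DIRTY = [4, 6, 11]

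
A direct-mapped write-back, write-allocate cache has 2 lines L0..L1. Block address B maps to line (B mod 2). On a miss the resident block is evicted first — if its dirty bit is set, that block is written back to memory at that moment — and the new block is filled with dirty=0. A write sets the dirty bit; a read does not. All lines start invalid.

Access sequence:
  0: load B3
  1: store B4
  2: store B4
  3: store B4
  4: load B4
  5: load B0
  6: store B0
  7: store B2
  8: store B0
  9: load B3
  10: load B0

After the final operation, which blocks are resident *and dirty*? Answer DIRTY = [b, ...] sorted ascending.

0: R B3 -> L1 miss  d=-]
1: W B4 -> L0 miss  d=D]
2: W B4 -> L0 hit  d=D]
3: W B4 -> L0 hit  d=D]
4: R B4 -> L0 hit  d=D]
5: R B0 -> L0 miss wb->B4  d=-]
6: W B0 -> L0 hit  d=D]
7: W B2 -> L0 miss wb->B0  d=D]
8: W B0 -> L0 miss wb->B2  d=D]
9: R B3 -> L1 hit  d=-]
10: R B0 -> L0 hit  d=D]

DIRTY = [0]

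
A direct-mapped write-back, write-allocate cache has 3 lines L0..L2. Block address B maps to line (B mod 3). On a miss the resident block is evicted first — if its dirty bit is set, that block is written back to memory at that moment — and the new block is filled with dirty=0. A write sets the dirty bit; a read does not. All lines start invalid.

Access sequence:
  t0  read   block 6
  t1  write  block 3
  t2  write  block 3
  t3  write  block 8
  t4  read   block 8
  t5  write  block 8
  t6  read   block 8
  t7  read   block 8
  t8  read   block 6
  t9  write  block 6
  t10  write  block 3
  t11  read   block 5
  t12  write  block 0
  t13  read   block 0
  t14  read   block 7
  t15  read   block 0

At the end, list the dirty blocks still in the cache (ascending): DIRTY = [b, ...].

DIRTY = [0]

  0 | R B6 → L0 miss [-]
  1 | W B3 → L0 miss [D]
  2 | W B3 → L0 hit [D]
  3 | W B8 → L2 miss [D]
  4 | R B8 → L2 hit [D]
  5 | W B8 → L2 hit [D]
  6 | R B8 → L2 hit [D]
  7 | R B8 → L2 hit [D]
  8 | R B6 → L0 miss wb→B3 [-]
  9 | W B6 → L0 hit [D]
  10 | W B3 → L0 miss wb→B6 [D]
  11 | R B5 → L2 miss wb→B8 [-]
  12 | W B0 → L0 miss wb→B3 [D]
  13 | R B0 → L0 hit [D]
  14 | R B7 → L1 miss [-]
  15 | R B0 → L0 hit [D]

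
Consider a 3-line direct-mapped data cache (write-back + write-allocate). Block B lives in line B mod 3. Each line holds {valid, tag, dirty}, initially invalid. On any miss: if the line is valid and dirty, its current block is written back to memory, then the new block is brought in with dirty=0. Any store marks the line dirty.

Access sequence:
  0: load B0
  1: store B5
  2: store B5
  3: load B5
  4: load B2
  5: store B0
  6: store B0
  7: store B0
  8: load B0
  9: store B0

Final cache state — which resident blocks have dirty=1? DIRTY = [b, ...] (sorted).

  0 | R B0 → L0 miss [-]
  1 | W B5 → L2 miss [D]
  2 | W B5 → L2 hit [D]
  3 | R B5 → L2 hit [D]
  4 | R B2 → L2 miss wb→B5 [-]
  5 | W B0 → L0 hit [D]
  6 | W B0 → L0 hit [D]
  7 | W B0 → L0 hit [D]
  8 | R B0 → L0 hit [D]
  9 | W B0 → L0 hit [D]

DIRTY = [0]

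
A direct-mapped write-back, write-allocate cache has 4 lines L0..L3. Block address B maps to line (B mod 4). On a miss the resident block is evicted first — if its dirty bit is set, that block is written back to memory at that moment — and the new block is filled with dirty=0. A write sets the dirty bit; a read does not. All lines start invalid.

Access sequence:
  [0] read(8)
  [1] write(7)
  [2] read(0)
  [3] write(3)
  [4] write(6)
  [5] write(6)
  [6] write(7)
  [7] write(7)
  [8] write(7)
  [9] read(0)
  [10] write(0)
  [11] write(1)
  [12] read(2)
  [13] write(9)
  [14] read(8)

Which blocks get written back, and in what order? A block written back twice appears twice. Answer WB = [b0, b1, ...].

0: R B8 -> L0 miss  d=-]
1: W B7 -> L3 miss  d=D]
2: R B0 -> L0 miss  d=-]
3: W B3 -> L3 miss wb->B7  d=D]
4: W B6 -> L2 miss  d=D]
5: W B6 -> L2 hit  d=D]
6: W B7 -> L3 miss wb->B3  d=D]
7: W B7 -> L3 hit  d=D]
8: W B7 -> L3 hit  d=D]
9: R B0 -> L0 hit  d=-]
10: W B0 -> L0 hit  d=D]
11: W B1 -> L1 miss  d=D]
12: R B2 -> L2 miss wb->B6  d=-]
13: W B9 -> L1 miss wb->B1  d=D]
14: R B8 -> L0 miss wb->B0  d=-]

WB = [7, 3, 6, 1, 0]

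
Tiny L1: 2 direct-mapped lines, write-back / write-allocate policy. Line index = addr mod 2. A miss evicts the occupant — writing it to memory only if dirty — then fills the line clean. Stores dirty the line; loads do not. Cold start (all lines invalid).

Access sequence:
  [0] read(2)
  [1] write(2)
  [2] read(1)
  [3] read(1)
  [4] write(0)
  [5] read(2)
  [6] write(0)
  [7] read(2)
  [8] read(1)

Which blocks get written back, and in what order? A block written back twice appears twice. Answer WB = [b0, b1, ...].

  0 | R B2 → L0 miss [-]
  1 | W B2 → L0 hit [D]
  2 | R B1 → L1 miss [-]
  3 | R B1 → L1 hit [-]
  4 | W B0 → L0 miss wb→B2 [D]
  5 | R B2 → L0 miss wb→B0 [-]
  6 | W B0 → L0 miss [D]
  7 | R B2 → L0 miss wb→B0 [-]
  8 | R B1 → L1 hit [-]

WB = [2, 0, 0]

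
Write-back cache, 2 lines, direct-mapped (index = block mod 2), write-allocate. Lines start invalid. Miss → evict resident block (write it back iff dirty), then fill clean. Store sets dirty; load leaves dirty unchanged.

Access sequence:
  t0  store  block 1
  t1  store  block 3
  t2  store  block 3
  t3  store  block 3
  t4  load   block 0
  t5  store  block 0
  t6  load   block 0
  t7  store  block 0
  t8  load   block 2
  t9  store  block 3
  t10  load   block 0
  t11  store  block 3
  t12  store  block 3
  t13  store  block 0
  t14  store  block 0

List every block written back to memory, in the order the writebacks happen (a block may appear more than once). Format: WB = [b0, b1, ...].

0: W B1 → L1 miss [D]
1: W B3 → L1 miss wb→B1 [D]
2: W B3 → L1 hit [D]
3: W B3 → L1 hit [D]
4: R B0 → L0 miss [-]
5: W B0 → L0 hit [D]
6: R B0 → L0 hit [D]
7: W B0 → L0 hit [D]
8: R B2 → L0 miss wb→B0 [-]
9: W B3 → L1 hit [D]
10: R B0 → L0 miss [-]
11: W B3 → L1 hit [D]
12: W B3 → L1 hit [D]
13: W B0 → L0 hit [D]
14: W B0 → L0 hit [D]

WB = [1, 0]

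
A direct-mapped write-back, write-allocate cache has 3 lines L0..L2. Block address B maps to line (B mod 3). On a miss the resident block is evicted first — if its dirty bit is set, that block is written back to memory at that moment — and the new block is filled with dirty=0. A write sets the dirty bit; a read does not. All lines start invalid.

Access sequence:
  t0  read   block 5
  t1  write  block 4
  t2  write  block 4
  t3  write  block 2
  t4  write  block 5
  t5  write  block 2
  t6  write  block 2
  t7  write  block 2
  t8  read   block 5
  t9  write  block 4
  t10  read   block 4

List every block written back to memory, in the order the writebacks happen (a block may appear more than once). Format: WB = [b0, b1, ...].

WB = [2, 5, 2]

0: R B5 -> L2 miss  d=-]
1: W B4 -> L1 miss  d=D]
2: W B4 -> L1 hit  d=D]
3: W B2 -> L2 miss  d=D]
4: W B5 -> L2 miss wb->B2  d=D]
5: W B2 -> L2 miss wb->B5  d=D]
6: W B2 -> L2 hit  d=D]
7: W B2 -> L2 hit  d=D]
8: R B5 -> L2 miss wb->B2  d=-]
9: W B4 -> L1 hit  d=D]
10: R B4 -> L1 hit  d=D]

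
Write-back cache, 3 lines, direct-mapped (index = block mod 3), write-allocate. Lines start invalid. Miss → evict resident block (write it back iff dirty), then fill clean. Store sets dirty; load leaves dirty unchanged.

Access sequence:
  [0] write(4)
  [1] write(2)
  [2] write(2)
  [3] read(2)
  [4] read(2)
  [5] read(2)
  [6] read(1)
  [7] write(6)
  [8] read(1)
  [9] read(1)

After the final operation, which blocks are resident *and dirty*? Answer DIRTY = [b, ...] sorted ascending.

0: W B4 -> L1 miss  d=D]
1: W B2 -> L2 miss  d=D]
2: W B2 -> L2 hit  d=D]
3: R B2 -> L2 hit  d=D]
4: R B2 -> L2 hit  d=D]
5: R B2 -> L2 hit  d=D]
6: R B1 -> L1 miss wb->B4  d=-]
7: W B6 -> L0 miss  d=D]
8: R B1 -> L1 hit  d=-]
9: R B1 -> L1 hit  d=-]

DIRTY = [2, 6]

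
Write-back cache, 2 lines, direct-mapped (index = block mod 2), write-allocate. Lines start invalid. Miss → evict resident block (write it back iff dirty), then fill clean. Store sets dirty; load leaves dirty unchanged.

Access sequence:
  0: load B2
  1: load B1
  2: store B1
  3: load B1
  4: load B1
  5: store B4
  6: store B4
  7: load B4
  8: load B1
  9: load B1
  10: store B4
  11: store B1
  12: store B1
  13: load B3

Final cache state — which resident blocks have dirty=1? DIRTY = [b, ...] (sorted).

DIRTY = [4]

0: R B2 → L0 miss [-]
1: R B1 → L1 miss [-]
2: W B1 → L1 hit [D]
3: R B1 → L1 hit [D]
4: R B1 → L1 hit [D]
5: W B4 → L0 miss [D]
6: W B4 → L0 hit [D]
7: R B4 → L0 hit [D]
8: R B1 → L1 hit [D]
9: R B1 → L1 hit [D]
10: W B4 → L0 hit [D]
11: W B1 → L1 hit [D]
12: W B1 → L1 hit [D]
13: R B3 → L1 miss wb→B1 [-]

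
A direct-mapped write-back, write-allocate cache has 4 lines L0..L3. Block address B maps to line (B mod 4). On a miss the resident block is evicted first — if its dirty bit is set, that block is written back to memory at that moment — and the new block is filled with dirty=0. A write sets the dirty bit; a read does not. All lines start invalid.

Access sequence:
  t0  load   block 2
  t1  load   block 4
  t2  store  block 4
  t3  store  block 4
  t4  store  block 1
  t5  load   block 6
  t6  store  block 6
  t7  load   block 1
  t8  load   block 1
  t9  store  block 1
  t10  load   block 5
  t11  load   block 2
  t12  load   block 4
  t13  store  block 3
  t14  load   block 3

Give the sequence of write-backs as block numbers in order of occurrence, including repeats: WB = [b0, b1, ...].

WB = [1, 6]

0: R B2 → L2 miss [-]
1: R B4 → L0 miss [-]
2: W B4 → L0 hit [D]
3: W B4 → L0 hit [D]
4: W B1 → L1 miss [D]
5: R B6 → L2 miss [-]
6: W B6 → L2 hit [D]
7: R B1 → L1 hit [D]
8: R B1 → L1 hit [D]
9: W B1 → L1 hit [D]
10: R B5 → L1 miss wb→B1 [-]
11: R B2 → L2 miss wb→B6 [-]
12: R B4 → L0 hit [D]
13: W B3 → L3 miss [D]
14: R B3 → L3 hit [D]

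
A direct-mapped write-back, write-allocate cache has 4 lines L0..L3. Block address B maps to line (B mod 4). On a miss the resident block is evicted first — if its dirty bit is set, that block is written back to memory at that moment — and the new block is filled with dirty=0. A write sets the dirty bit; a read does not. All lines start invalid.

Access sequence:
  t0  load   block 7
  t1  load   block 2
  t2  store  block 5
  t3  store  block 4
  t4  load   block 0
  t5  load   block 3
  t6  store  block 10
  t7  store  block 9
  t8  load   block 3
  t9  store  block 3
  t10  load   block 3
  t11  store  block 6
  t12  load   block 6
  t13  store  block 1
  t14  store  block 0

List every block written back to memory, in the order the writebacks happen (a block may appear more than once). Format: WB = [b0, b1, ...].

WB = [4, 5, 10, 9]

0: R B7 -> L3 miss  d=-]
1: R B2 -> L2 miss  d=-]
2: W B5 -> L1 miss  d=D]
3: W B4 -> L0 miss  d=D]
4: R B0 -> L0 miss wb->B4  d=-]
5: R B3 -> L3 miss  d=-]
6: W B10 -> L2 miss  d=D]
7: W B9 -> L1 miss wb->B5  d=D]
8: R B3 -> L3 hit  d=-]
9: W B3 -> L3 hit  d=D]
10: R B3 -> L3 hit  d=D]
11: W B6 -> L2 miss wb->B10  d=D]
12: R B6 -> L2 hit  d=D]
13: W B1 -> L1 miss wb->B9  d=D]
14: W B0 -> L0 hit  d=D]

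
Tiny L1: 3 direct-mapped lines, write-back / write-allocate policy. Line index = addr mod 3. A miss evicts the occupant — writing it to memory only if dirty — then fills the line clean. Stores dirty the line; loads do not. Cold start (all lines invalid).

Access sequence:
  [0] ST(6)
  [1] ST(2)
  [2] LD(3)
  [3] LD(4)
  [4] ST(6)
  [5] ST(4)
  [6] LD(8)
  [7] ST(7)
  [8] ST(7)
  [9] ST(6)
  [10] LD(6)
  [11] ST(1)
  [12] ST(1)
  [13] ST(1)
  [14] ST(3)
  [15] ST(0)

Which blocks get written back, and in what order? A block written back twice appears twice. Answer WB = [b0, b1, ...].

  0 | W B6 → L0 miss [D]
  1 | W B2 → L2 miss [D]
  2 | R B3 → L0 miss wb→B6 [-]
  3 | R B4 → L1 miss [-]
  4 | W B6 → L0 miss [D]
  5 | W B4 → L1 hit [D]
  6 | R B8 → L2 miss wb→B2 [-]
  7 | W B7 → L1 miss wb→B4 [D]
  8 | W B7 → L1 hit [D]
  9 | W B6 → L0 hit [D]
  10 | R B6 → L0 hit [D]
  11 | W B1 → L1 miss wb→B7 [D]
  12 | W B1 → L1 hit [D]
  13 | W B1 → L1 hit [D]
  14 | W B3 → L0 miss wb→B6 [D]
  15 | W B0 → L0 miss wb→B3 [D]

WB = [6, 2, 4, 7, 6, 3]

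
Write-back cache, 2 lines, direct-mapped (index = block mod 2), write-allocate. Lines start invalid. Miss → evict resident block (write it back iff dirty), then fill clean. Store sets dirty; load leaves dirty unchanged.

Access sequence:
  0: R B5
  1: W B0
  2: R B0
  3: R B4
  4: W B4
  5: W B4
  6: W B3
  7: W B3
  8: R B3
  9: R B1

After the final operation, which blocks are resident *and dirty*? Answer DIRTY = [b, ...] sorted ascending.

0: R B5 -> L1 miss  d=-]
1: W B0 -> L0 miss  d=D]
2: R B0 -> L0 hit  d=D]
3: R B4 -> L0 miss wb->B0  d=-]
4: W B4 -> L0 hit  d=D]
5: W B4 -> L0 hit  d=D]
6: W B3 -> L1 miss  d=D]
7: W B3 -> L1 hit  d=D]
8: R B3 -> L1 hit  d=D]
9: R B1 -> L1 miss wb->B3  d=-]

DIRTY = [4]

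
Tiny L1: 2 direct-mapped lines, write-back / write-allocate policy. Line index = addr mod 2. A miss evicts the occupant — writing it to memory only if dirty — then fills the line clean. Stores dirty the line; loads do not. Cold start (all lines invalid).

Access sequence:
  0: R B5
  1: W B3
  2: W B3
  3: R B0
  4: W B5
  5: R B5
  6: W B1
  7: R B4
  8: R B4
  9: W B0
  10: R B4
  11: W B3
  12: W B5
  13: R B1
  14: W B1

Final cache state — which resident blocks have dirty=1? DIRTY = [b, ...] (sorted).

DIRTY = [1]

0: R B5 → L1 miss [-]
1: W B3 → L1 miss [D]
2: W B3 → L1 hit [D]
3: R B0 → L0 miss [-]
4: W B5 → L1 miss wb→B3 [D]
5: R B5 → L1 hit [D]
6: W B1 → L1 miss wb→B5 [D]
7: R B4 → L0 miss [-]
8: R B4 → L0 hit [-]
9: W B0 → L0 miss [D]
10: R B4 → L0 miss wb→B0 [-]
11: W B3 → L1 miss wb→B1 [D]
12: W B5 → L1 miss wb→B3 [D]
13: R B1 → L1 miss wb→B5 [-]
14: W B1 → L1 hit [D]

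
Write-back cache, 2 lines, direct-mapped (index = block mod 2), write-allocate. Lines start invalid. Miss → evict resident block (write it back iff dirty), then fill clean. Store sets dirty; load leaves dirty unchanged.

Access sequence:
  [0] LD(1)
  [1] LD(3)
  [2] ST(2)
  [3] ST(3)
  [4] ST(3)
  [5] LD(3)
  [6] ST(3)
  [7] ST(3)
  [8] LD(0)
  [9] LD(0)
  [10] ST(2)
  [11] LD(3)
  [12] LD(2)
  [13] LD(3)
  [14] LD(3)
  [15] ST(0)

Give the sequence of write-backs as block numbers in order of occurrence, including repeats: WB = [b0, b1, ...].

WB = [2, 2]

  0 | R B1 → L1 miss [-]
  1 | R B3 → L1 miss [-]
  2 | W B2 → L0 miss [D]
  3 | W B3 → L1 hit [D]
  4 | W B3 → L1 hit [D]
  5 | R B3 → L1 hit [D]
  6 | W B3 → L1 hit [D]
  7 | W B3 → L1 hit [D]
  8 | R B0 → L0 miss wb→B2 [-]
  9 | R B0 → L0 hit [-]
  10 | W B2 → L0 miss [D]
  11 | R B3 → L1 hit [D]
  12 | R B2 → L0 hit [D]
  13 | R B3 → L1 hit [D]
  14 | R B3 → L1 hit [D]
  15 | W B0 → L0 miss wb→B2 [D]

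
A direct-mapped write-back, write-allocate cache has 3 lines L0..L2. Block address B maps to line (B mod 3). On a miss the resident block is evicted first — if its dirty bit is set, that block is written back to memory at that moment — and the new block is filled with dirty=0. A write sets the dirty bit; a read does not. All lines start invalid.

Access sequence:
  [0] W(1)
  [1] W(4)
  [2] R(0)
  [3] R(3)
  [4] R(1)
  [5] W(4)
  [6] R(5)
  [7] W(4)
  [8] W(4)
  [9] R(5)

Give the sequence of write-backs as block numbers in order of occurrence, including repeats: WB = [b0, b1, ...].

WB = [1, 4]

0: W B1 -> L1 miss  d=D]
1: W B4 -> L1 miss wb->B1  d=D]
2: R B0 -> L0 miss  d=-]
3: R B3 -> L0 miss  d=-]
4: R B1 -> L1 miss wb->B4  d=-]
5: W B4 -> L1 miss  d=D]
6: R B5 -> L2 miss  d=-]
7: W B4 -> L1 hit  d=D]
8: W B4 -> L1 hit  d=D]
9: R B5 -> L2 hit  d=-]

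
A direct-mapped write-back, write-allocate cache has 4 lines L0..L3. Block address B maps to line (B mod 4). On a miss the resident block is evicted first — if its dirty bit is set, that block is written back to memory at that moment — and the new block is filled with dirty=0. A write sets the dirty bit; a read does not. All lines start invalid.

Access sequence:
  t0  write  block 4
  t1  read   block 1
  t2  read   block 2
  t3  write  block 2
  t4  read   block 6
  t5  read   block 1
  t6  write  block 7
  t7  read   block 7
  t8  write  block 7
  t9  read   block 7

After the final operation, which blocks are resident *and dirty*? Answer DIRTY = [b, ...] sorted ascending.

DIRTY = [4, 7]

0: W B4 -> L0 miss  d=D]
1: R B1 -> L1 miss  d=-]
2: R B2 -> L2 miss  d=-]
3: W B2 -> L2 hit  d=D]
4: R B6 -> L2 miss wb->B2  d=-]
5: R B1 -> L1 hit  d=-]
6: W B7 -> L3 miss  d=D]
7: R B7 -> L3 hit  d=D]
8: W B7 -> L3 hit  d=D]
9: R B7 -> L3 hit  d=D]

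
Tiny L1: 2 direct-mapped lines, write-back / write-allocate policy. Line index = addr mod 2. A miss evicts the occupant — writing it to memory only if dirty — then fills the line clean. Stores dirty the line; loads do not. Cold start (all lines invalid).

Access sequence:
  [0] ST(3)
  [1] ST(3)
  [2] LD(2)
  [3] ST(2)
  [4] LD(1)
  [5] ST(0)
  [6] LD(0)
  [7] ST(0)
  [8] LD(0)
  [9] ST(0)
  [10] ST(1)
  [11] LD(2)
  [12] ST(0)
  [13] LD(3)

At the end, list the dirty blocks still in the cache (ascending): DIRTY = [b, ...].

0: W B3 -> L1 miss  d=D]
1: W B3 -> L1 hit  d=D]
2: R B2 -> L0 miss  d=-]
3: W B2 -> L0 hit  d=D]
4: R B1 -> L1 miss wb->B3  d=-]
5: W B0 -> L0 miss wb->B2  d=D]
6: R B0 -> L0 hit  d=D]
7: W B0 -> L0 hit  d=D]
8: R B0 -> L0 hit  d=D]
9: W B0 -> L0 hit  d=D]
10: W B1 -> L1 hit  d=D]
11: R B2 -> L0 miss wb->B0  d=-]
12: W B0 -> L0 miss  d=D]
13: R B3 -> L1 miss wb->B1  d=-]

DIRTY = [0]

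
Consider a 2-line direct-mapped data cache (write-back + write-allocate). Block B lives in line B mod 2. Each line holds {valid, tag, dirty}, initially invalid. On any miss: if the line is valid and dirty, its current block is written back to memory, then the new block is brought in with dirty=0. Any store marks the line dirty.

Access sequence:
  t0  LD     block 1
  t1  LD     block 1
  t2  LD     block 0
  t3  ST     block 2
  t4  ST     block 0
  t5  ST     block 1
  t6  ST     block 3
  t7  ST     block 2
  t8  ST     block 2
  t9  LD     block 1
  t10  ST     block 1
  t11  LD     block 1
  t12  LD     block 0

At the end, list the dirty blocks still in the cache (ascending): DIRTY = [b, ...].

0: R B1 → L1 miss [-]
1: R B1 → L1 hit [-]
2: R B0 → L0 miss [-]
3: W B2 → L0 miss [D]
4: W B0 → L0 miss wb→B2 [D]
5: W B1 → L1 hit [D]
6: W B3 → L1 miss wb→B1 [D]
7: W B2 → L0 miss wb→B0 [D]
8: W B2 → L0 hit [D]
9: R B1 → L1 miss wb→B3 [-]
10: W B1 → L1 hit [D]
11: R B1 → L1 hit [D]
12: R B0 → L0 miss wb→B2 [-]

DIRTY = [1]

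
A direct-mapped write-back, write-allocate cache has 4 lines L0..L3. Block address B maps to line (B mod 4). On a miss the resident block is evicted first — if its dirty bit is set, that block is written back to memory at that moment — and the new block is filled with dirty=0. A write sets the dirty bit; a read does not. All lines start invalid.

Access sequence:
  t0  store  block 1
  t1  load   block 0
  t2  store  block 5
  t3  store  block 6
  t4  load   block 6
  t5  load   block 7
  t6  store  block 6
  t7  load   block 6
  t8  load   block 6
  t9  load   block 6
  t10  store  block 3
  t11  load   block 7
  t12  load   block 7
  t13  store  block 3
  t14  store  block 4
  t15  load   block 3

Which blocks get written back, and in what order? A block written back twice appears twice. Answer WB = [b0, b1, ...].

WB = [1, 3]

  0 | W B1 → L1 miss [D]
  1 | R B0 → L0 miss [-]
  2 | W B5 → L1 miss wb→B1 [D]
  3 | W B6 → L2 miss [D]
  4 | R B6 → L2 hit [D]
  5 | R B7 → L3 miss [-]
  6 | W B6 → L2 hit [D]
  7 | R B6 → L2 hit [D]
  8 | R B6 → L2 hit [D]
  9 | R B6 → L2 hit [D]
  10 | W B3 → L3 miss [D]
  11 | R B7 → L3 miss wb→B3 [-]
  12 | R B7 → L3 hit [-]
  13 | W B3 → L3 miss [D]
  14 | W B4 → L0 miss [D]
  15 | R B3 → L3 hit [D]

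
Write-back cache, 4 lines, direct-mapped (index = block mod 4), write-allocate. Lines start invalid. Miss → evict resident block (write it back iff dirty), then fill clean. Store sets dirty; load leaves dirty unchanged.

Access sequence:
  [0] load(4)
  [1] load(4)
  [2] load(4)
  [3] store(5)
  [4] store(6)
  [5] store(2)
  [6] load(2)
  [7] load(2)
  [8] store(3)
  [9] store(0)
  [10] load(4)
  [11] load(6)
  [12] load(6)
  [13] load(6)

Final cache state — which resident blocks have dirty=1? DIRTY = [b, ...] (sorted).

DIRTY = [3, 5]

  0 | R B4 → L0 miss [-]
  1 | R B4 → L0 hit [-]
  2 | R B4 → L0 hit [-]
  3 | W B5 → L1 miss [D]
  4 | W B6 → L2 miss [D]
  5 | W B2 → L2 miss wb→B6 [D]
  6 | R B2 → L2 hit [D]
  7 | R B2 → L2 hit [D]
  8 | W B3 → L3 miss [D]
  9 | W B0 → L0 miss [D]
  10 | R B4 → L0 miss wb→B0 [-]
  11 | R B6 → L2 miss wb→B2 [-]
  12 | R B6 → L2 hit [-]
  13 | R B6 → L2 hit [-]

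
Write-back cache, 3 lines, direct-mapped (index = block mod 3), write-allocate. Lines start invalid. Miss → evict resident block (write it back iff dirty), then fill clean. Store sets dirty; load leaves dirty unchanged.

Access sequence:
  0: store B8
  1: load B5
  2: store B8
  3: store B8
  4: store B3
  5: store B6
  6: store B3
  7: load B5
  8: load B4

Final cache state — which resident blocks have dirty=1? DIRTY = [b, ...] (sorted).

DIRTY = [3]

0: W B8 -> L2 miss  d=D]
1: R B5 -> L2 miss wb->B8  d=-]
2: W B8 -> L2 miss  d=D]
3: W B8 -> L2 hit  d=D]
4: W B3 -> L0 miss  d=D]
5: W B6 -> L0 miss wb->B3  d=D]
6: W B3 -> L0 miss wb->B6  d=D]
7: R B5 -> L2 miss wb->B8  d=-]
8: R B4 -> L1 miss  d=-]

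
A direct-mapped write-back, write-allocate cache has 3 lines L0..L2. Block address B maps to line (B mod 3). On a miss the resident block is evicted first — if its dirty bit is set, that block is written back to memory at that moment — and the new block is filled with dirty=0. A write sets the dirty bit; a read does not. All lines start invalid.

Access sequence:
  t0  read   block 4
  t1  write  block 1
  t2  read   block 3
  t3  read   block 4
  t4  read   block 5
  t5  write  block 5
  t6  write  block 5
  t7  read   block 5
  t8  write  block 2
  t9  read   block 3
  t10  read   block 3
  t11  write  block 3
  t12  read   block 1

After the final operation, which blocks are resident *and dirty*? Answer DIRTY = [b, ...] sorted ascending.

0: R B4 → L1 miss [-]
1: W B1 → L1 miss [D]
2: R B3 → L0 miss [-]
3: R B4 → L1 miss wb→B1 [-]
4: R B5 → L2 miss [-]
5: W B5 → L2 hit [D]
6: W B5 → L2 hit [D]
7: R B5 → L2 hit [D]
8: W B2 → L2 miss wb→B5 [D]
9: R B3 → L0 hit [-]
10: R B3 → L0 hit [-]
11: W B3 → L0 hit [D]
12: R B1 → L1 miss [-]

DIRTY = [2, 3]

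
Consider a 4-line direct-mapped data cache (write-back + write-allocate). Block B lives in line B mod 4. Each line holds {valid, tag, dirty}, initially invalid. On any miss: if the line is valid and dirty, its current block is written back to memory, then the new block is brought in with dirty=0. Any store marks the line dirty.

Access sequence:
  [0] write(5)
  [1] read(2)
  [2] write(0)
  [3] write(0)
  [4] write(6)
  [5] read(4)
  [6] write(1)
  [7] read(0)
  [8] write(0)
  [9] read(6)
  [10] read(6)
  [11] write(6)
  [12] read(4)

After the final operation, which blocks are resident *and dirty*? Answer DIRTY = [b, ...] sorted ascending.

0: W B5 → L1 miss [D]
1: R B2 → L2 miss [-]
2: W B0 → L0 miss [D]
3: W B0 → L0 hit [D]
4: W B6 → L2 miss [D]
5: R B4 → L0 miss wb→B0 [-]
6: W B1 → L1 miss wb→B5 [D]
7: R B0 → L0 miss [-]
8: W B0 → L0 hit [D]
9: R B6 → L2 hit [D]
10: R B6 → L2 hit [D]
11: W B6 → L2 hit [D]
12: R B4 → L0 miss wb→B0 [-]

DIRTY = [1, 6]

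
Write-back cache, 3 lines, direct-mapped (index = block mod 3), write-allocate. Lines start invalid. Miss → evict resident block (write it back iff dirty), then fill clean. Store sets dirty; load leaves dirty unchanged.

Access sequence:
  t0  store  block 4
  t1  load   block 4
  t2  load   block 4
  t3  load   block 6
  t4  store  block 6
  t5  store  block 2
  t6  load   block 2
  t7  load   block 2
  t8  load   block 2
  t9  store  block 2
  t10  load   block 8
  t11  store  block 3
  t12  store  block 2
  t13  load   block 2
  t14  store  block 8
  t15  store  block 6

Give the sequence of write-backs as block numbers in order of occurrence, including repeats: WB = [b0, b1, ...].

WB = [2, 6, 2, 3]

0: W B4 -> L1 miss  d=D]
1: R B4 -> L1 hit  d=D]
2: R B4 -> L1 hit  d=D]
3: R B6 -> L0 miss  d=-]
4: W B6 -> L0 hit  d=D]
5: W B2 -> L2 miss  d=D]
6: R B2 -> L2 hit  d=D]
7: R B2 -> L2 hit  d=D]
8: R B2 -> L2 hit  d=D]
9: W B2 -> L2 hit  d=D]
10: R B8 -> L2 miss wb->B2  d=-]
11: W B3 -> L0 miss wb->B6  d=D]
12: W B2 -> L2 miss  d=D]
13: R B2 -> L2 hit  d=D]
14: W B8 -> L2 miss wb->B2  d=D]
15: W B6 -> L0 miss wb->B3  d=D]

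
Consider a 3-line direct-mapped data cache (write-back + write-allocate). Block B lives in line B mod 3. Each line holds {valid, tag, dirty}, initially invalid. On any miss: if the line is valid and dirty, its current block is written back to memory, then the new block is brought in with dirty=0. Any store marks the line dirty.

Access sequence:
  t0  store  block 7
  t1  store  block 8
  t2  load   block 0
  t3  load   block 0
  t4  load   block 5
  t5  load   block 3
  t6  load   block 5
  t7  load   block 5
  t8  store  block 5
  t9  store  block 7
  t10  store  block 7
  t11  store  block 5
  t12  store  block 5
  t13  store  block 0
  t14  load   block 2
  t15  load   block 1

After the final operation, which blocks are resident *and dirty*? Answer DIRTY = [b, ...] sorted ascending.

0: W B7 -> L1 miss  d=D]
1: W B8 -> L2 miss  d=D]
2: R B0 -> L0 miss  d=-]
3: R B0 -> L0 hit  d=-]
4: R B5 -> L2 miss wb->B8  d=-]
5: R B3 -> L0 miss  d=-]
6: R B5 -> L2 hit  d=-]
7: R B5 -> L2 hit  d=-]
8: W B5 -> L2 hit  d=D]
9: W B7 -> L1 hit  d=D]
10: W B7 -> L1 hit  d=D]
11: W B5 -> L2 hit  d=D]
12: W B5 -> L2 hit  d=D]
13: W B0 -> L0 miss  d=D]
14: R B2 -> L2 miss wb->B5  d=-]
15: R B1 -> L1 miss wb->B7  d=-]

DIRTY = [0]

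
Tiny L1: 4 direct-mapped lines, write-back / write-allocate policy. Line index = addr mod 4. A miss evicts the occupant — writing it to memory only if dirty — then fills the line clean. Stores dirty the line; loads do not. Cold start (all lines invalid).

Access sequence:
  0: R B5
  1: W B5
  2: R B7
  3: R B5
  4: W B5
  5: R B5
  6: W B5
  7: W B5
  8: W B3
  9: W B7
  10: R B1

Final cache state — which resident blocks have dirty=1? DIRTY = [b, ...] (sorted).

DIRTY = [7]

0: R B5 -> L1 miss  d=-]
1: W B5 -> L1 hit  d=D]
2: R B7 -> L3 miss  d=-]
3: R B5 -> L1 hit  d=D]
4: W B5 -> L1 hit  d=D]
5: R B5 -> L1 hit  d=D]
6: W B5 -> L1 hit  d=D]
7: W B5 -> L1 hit  d=D]
8: W B3 -> L3 miss  d=D]
9: W B7 -> L3 miss wb->B3  d=D]
10: R B1 -> L1 miss wb->B5  d=-]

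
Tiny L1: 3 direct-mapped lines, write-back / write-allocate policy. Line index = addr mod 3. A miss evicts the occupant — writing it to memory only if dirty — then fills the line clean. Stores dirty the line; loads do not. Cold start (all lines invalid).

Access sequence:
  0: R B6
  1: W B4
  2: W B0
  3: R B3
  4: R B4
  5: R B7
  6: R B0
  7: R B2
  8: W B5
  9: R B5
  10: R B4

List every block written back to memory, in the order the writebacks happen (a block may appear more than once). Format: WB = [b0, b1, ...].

0: R B6 → L0 miss [-]
1: W B4 → L1 miss [D]
2: W B0 → L0 miss [D]
3: R B3 → L0 miss wb→B0 [-]
4: R B4 → L1 hit [D]
5: R B7 → L1 miss wb→B4 [-]
6: R B0 → L0 miss [-]
7: R B2 → L2 miss [-]
8: W B5 → L2 miss [D]
9: R B5 → L2 hit [D]
10: R B4 → L1 miss [-]

WB = [0, 4]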